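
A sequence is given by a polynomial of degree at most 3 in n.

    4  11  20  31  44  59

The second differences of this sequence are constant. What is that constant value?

2

D1: 7, 9, 11, 13, 15
D2: 2, 2, 2, 2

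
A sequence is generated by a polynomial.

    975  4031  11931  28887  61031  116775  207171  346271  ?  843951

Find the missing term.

Using the first 8 terms:
D1: 3056, 7900, 16956, 32144, 55744, 90396, 139100
D2: 4844, 9056, 15188, 23600, 34652, 48704
D3: 4212, 6132, 8412, 11052, 14052
D4: 1920, 2280, 2640, 3000
D5: 360, 360, 360
Constant fifth difference = 360.
Extend forward: 3000 + 360 = 3360;  14052 + 3360 = 17412;  48704 + 17412 = 66116;  139100 + 66116 = 205216;  346271 + 205216 = 551487

551487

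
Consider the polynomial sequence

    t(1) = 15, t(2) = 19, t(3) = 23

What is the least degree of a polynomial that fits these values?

1

First differences: 4, 4
The first differences are constant, so the polynomial has degree 1.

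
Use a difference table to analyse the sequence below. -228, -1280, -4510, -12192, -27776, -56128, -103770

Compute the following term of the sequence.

-179120

Δ: -1052  -3230  -7682  -15584  -28352  -47642
Δ²: -2178  -4452  -7902  -12768  -19290
Δ³: -2274  -3450  -4866  -6522
Δ⁴: -1176  -1416  -1656
Δ⁵: -240  -240
The fifth differences are constant (-240).
-1656 − 240 = -1896;  -6522 − 1896 = -8418;  -19290 − 8418 = -27708;  -47642 − 27708 = -75350;  -103770 − 75350 = -179120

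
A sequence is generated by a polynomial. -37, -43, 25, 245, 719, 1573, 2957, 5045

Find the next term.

8035

Δ: -6  68  220  474  854  1384  2088
Δ²: 74  152  254  380  530  704
Δ³: 78  102  126  150  174
Δ⁴: 24  24  24  24
The fourth differences are constant (24).
174 + 24 = 198;  704 + 198 = 902;  2088 + 902 = 2990;  5045 + 2990 = 8035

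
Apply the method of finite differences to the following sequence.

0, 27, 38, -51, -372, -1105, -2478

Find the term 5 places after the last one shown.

-30283

First differences: 27, 11, -89, -321, -733, -1373
Second differences: -16, -100, -232, -412, -640
Third differences: -84, -132, -180, -228
Fourth differences: -48, -48, -48
Fourth differences constant at -48.
-228 − 48 = -276;  -640 − 276 = -916;  -1373 − 916 = -2289;  -2478 − 2289 = -4767
-276 − 48 = -324;  -916 − 324 = -1240;  -2289 − 1240 = -3529;  -4767 − 3529 = -8296
-324 − 48 = -372;  -1240 − 372 = -1612;  -3529 − 1612 = -5141;  -8296 − 5141 = -13437
-372 − 48 = -420;  -1612 − 420 = -2032;  -5141 − 2032 = -7173;  -13437 − 7173 = -20610
-420 − 48 = -468;  -2032 − 468 = -2500;  -7173 − 2500 = -9673;  -20610 − 9673 = -30283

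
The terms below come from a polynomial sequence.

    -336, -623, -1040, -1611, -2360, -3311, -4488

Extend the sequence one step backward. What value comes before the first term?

Δ: -287  -417  -571  -749  -951  -1177
Δ²: -130  -154  -178  -202  -226
Δ³: -24  -24  -24  -24
The third differences are constant at -24.
Work back: -130 + 24 = -106;  -287 + 106 = -181;  -336 + 181 = -155

-155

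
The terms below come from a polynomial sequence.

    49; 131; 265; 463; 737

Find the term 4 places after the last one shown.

2833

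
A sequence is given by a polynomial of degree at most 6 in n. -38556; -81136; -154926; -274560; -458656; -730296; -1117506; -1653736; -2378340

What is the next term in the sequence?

Δ: -42580 , -73790 , -119634 , -184096 , -271640 , -387210 , -536230 , -724604
Δ²: -31210 , -45844 , -64462 , -87544 , -115570 , -149020 , -188374
Δ³: -14634 , -18618 , -23082 , -28026 , -33450 , -39354
Δ⁴: -3984 , -4464 , -4944 , -5424 , -5904
Δ⁵: -480 , -480 , -480 , -480
The fifth differences are constant (-480).
-5904 − 480 = -6384;  -39354 − 6384 = -45738;  -188374 − 45738 = -234112;  -724604 − 234112 = -958716;  -2378340 − 958716 = -3337056

-3337056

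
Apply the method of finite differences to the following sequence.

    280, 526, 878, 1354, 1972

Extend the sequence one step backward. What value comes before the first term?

Δ: 246  352  476  618
Δ²: 106  124  142
Δ³: 18  18
The third differences are constant at 18.
Work back: 106 − 18 = 88;  246 − 88 = 158;  280 − 158 = 122

122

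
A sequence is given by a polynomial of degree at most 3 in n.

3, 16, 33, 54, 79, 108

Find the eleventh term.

13, 17, 21, 25, 29
4, 4, 4, 4
The second differences are constant (4).
29 + 4 = 33;  108 + 33 = 141
33 + 4 = 37;  141 + 37 = 178
37 + 4 = 41;  178 + 41 = 219
41 + 4 = 45;  219 + 45 = 264
45 + 4 = 49;  264 + 49 = 313

313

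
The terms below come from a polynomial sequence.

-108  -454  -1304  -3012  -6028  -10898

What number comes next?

D1: -346 , -850 , -1708 , -3016 , -4870
D2: -504 , -858 , -1308 , -1854
D3: -354 , -450 , -546
D4: -96 , -96
Constant fourth difference = -96, so extend:
-546 − 96 = -642;  -1854 − 642 = -2496;  -4870 − 2496 = -7366;  -10898 − 7366 = -18264

-18264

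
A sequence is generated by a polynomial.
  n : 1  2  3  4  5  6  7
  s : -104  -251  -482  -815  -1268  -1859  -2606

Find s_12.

-147, -231, -333, -453, -591, -747
-84, -102, -120, -138, -156
-18, -18, -18, -18
The third differences are constant (-18).
-156 − 18 = -174;  -747 − 174 = -921;  -2606 − 921 = -3527
-174 − 18 = -192;  -921 − 192 = -1113;  -3527 − 1113 = -4640
-192 − 18 = -210;  -1113 − 210 = -1323;  -4640 − 1323 = -5963
-210 − 18 = -228;  -1323 − 228 = -1551;  -5963 − 1551 = -7514
-228 − 18 = -246;  -1551 − 246 = -1797;  -7514 − 1797 = -9311

-9311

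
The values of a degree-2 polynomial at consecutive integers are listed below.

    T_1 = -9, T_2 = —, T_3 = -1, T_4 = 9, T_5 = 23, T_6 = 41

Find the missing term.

Using the last 4 terms:
10, 14, 18
4, 4
Constant second difference = 4.
Extend backward: 10 − 4 = 6;  -1 − 6 = -7

-7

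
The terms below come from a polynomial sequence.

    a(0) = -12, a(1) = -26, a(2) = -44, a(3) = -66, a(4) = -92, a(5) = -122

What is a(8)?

D1: -14  -18  -22  -26  -30
D2: -4  -4  -4  -4
The second differences are constant (-4).
-30 − 4 = -34;  -122 − 34 = -156
-34 − 4 = -38;  -156 − 38 = -194
-38 − 4 = -42;  -194 − 42 = -236

-236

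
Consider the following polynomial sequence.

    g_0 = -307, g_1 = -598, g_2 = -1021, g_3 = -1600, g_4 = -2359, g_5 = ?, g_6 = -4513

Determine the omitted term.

Using the first 5 terms:
D1: -291  -423  -579  -759
D2: -132  -156  -180
D3: -24  -24
Constant third difference = -24.
Extend forward: -180 − 24 = -204;  -759 − 204 = -963;  -2359 − 963 = -3322

-3322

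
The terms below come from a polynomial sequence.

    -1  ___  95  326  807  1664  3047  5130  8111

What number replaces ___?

Using the last 7 terms:
First differences: 231, 481, 857, 1383, 2083, 2981
Second differences: 250, 376, 526, 700, 898
Third differences: 126, 150, 174, 198
Fourth differences: 24, 24, 24
Constant fourth difference = 24.
Extend backward: 126 − 24 = 102;  250 − 102 = 148;  231 − 148 = 83;  95 − 83 = 12

12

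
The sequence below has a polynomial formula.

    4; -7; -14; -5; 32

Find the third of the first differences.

9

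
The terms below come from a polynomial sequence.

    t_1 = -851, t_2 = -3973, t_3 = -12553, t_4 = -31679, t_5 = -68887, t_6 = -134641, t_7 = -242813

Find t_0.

-67

-3122  -8580  -19126  -37208  -65754  -108172
-5458  -10546  -18082  -28546  -42418
-5088  -7536  -10464  -13872
-2448  -2928  -3408
-480  -480
The fifth differences are constant at -480.
Work back: -2448 + 480 = -1968;  -5088 + 1968 = -3120;  -5458 + 3120 = -2338;  -3122 + 2338 = -784;  -851 + 784 = -67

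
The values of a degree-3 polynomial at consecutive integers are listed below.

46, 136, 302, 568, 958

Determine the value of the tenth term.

First differences: 90  166  266  390
Second differences: 76  100  124
Third differences: 24  24
Constant third difference = 24, so extend:
124 + 24 = 148;  390 + 148 = 538;  958 + 538 = 1496
148 + 24 = 172;  538 + 172 = 710;  1496 + 710 = 2206
172 + 24 = 196;  710 + 196 = 906;  2206 + 906 = 3112
196 + 24 = 220;  906 + 220 = 1126;  3112 + 1126 = 4238
220 + 24 = 244;  1126 + 244 = 1370;  4238 + 1370 = 5608

5608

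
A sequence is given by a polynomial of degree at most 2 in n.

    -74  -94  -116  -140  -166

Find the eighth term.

-256

Δ: -20 , -22 , -24 , -26
Δ²: -2 , -2 , -2
Second differences constant at -2.
-26 − 2 = -28;  -166 − 28 = -194
-28 − 2 = -30;  -194 − 30 = -224
-30 − 2 = -32;  -224 − 32 = -256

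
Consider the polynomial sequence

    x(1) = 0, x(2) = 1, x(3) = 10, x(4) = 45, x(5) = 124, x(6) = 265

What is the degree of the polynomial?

3

1, 9, 35, 79, 141
8, 26, 44, 62
18, 18, 18
The third differences are constant, so the polynomial has degree 3.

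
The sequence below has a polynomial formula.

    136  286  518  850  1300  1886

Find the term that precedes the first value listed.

50

Δ: 150  232  332  450  586
Δ²: 82  100  118  136
Δ³: 18  18  18
The third differences are constant at 18.
Work back: 82 − 18 = 64;  150 − 64 = 86;  136 − 86 = 50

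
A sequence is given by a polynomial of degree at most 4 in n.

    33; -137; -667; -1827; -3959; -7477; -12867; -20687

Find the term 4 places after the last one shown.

-89947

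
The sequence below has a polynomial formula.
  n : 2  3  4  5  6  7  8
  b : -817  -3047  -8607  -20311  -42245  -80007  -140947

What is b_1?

-2230, -5560, -11704, -21934, -37762, -60940
-3330, -6144, -10230, -15828, -23178
-2814, -4086, -5598, -7350
-1272, -1512, -1752
-240, -240
The fifth differences are constant at -240.
Work back: -1272 + 240 = -1032;  -2814 + 1032 = -1782;  -3330 + 1782 = -1548;  -2230 + 1548 = -682;  -817 + 682 = -135

-135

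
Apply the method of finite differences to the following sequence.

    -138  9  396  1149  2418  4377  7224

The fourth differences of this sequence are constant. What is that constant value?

D1: 147, 387, 753, 1269, 1959, 2847
D2: 240, 366, 516, 690, 888
D3: 126, 150, 174, 198
D4: 24, 24, 24

24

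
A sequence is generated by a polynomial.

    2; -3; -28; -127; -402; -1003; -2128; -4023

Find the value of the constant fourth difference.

-48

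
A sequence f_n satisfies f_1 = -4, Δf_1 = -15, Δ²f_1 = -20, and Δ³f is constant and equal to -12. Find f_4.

Build the table forward from the leading diagonal:
D3: -12  -12  -12  -12
D2: -20  -32  -44  -56
D1: -15  -35  -67  -111
f: -4  -19  -54  -121

-121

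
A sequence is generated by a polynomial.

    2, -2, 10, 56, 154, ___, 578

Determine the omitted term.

322

Using the first 5 terms:
Δ: -4  12  46  98
Δ²: 16  34  52
Δ³: 18  18
Constant third difference = 18.
Extend forward: 52 + 18 = 70;  98 + 70 = 168;  154 + 168 = 322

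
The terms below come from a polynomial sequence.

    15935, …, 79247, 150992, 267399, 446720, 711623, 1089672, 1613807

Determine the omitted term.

37848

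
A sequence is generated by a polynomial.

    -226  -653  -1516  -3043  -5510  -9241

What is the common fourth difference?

-48

D1: -427, -863, -1527, -2467, -3731
D2: -436, -664, -940, -1264
D3: -228, -276, -324
D4: -48, -48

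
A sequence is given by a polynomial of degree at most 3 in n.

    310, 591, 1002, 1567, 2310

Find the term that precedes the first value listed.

135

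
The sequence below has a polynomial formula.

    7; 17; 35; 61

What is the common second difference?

8

First differences: 10, 18, 26
Second differences: 8, 8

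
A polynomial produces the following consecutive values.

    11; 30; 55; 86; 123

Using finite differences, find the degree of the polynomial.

2

Δ: 19, 25, 31, 37
Δ²: 6, 6, 6
The second differences are constant, so the polynomial has degree 2.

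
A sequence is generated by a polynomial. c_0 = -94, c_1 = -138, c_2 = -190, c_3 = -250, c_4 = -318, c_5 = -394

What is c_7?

-44, -52, -60, -68, -76
-8, -8, -8, -8
The second differences are constant (-8).
-76 − 8 = -84;  -394 − 84 = -478
-84 − 8 = -92;  -478 − 92 = -570

-570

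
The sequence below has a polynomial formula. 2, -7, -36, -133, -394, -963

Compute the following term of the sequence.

D1: -9 , -29 , -97 , -261 , -569
D2: -20 , -68 , -164 , -308
D3: -48 , -96 , -144
D4: -48 , -48
The fourth differences are constant (-48).
-144 − 48 = -192;  -308 − 192 = -500;  -569 − 500 = -1069;  -963 − 1069 = -2032

-2032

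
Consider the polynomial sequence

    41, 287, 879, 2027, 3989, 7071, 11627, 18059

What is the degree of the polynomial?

4

Δ: 246, 592, 1148, 1962, 3082, 4556, 6432
Δ²: 346, 556, 814, 1120, 1474, 1876
Δ³: 210, 258, 306, 354, 402
Δ⁴: 48, 48, 48, 48
The fourth differences are constant, so the polynomial has degree 4.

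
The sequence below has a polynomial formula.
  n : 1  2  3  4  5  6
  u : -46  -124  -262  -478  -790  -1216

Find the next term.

-1774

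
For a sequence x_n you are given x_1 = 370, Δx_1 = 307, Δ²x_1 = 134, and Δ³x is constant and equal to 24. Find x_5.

2498

Build the table forward from the leading diagonal:
D3: 24, 24, 24, 24, 24
D2: 134, 158, 182, 206, 230
D1: 307, 441, 599, 781, 987
x: 370, 677, 1118, 1717, 2498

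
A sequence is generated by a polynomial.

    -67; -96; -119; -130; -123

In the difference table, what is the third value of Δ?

D1: -29, -23, -11, 7
D2: 6, 12, 18
D3: 6, 6

-11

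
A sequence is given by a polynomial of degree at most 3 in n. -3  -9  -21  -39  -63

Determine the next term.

-93

First differences: -6, -12, -18, -24
Second differences: -6, -6, -6
Constant second difference = -6, so extend:
-24 − 6 = -30;  -63 − 30 = -93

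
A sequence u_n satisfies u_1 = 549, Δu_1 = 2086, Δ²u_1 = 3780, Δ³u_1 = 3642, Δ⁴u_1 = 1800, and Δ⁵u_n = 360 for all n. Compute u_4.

21789

Build the table forward from the leading diagonal:
D5: 360  360  360  360
D4: 1800  2160  2520  2880
D3: 3642  5442  7602  10122
D2: 3780  7422  12864  20466
D1: 2086  5866  13288  26152
u: 549  2635  8501  21789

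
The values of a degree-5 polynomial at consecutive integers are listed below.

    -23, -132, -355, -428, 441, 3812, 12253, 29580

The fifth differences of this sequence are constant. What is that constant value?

240

D1: -109, -223, -73, 869, 3371, 8441, 17327
D2: -114, 150, 942, 2502, 5070, 8886
D3: 264, 792, 1560, 2568, 3816
D4: 528, 768, 1008, 1248
D5: 240, 240, 240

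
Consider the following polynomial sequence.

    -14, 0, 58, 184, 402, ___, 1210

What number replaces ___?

736

Using the first 5 terms:
D1: 14  58  126  218
D2: 44  68  92
D3: 24  24
Constant third difference = 24.
Extend forward: 92 + 24 = 116;  218 + 116 = 334;  402 + 334 = 736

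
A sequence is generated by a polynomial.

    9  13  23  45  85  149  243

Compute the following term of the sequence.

D1: 4, 10, 22, 40, 64, 94
D2: 6, 12, 18, 24, 30
D3: 6, 6, 6, 6
Third differences constant at 6.
30 + 6 = 36;  94 + 36 = 130;  243 + 130 = 373

373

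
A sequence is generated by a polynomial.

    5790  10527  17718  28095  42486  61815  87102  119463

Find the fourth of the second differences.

First differences: 4737, 7191, 10377, 14391, 19329, 25287, 32361
Second differences: 2454, 3186, 4014, 4938, 5958, 7074
Third differences: 732, 828, 924, 1020, 1116
Fourth differences: 96, 96, 96, 96

4938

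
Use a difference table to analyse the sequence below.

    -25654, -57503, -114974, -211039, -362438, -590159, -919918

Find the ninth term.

-2014934

First differences: -31849 , -57471 , -96065 , -151399 , -227721 , -329759
Second differences: -25622 , -38594 , -55334 , -76322 , -102038
Third differences: -12972 , -16740 , -20988 , -25716
Fourth differences: -3768 , -4248 , -4728
Fifth differences: -480 , -480
Constant fifth difference = -480, so extend:
-4728 − 480 = -5208;  -25716 − 5208 = -30924;  -102038 − 30924 = -132962;  -329759 − 132962 = -462721;  -919918 − 462721 = -1382639
-5208 − 480 = -5688;  -30924 − 5688 = -36612;  -132962 − 36612 = -169574;  -462721 − 169574 = -632295;  -1382639 − 632295 = -2014934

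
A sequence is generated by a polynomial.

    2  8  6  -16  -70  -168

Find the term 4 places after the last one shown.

Δ: 6 , -2 , -22 , -54 , -98
Δ²: -8 , -20 , -32 , -44
Δ³: -12 , -12 , -12
Constant third difference = -12, so extend:
-44 − 12 = -56;  -98 − 56 = -154;  -168 − 154 = -322
-56 − 12 = -68;  -154 − 68 = -222;  -322 − 222 = -544
-68 − 12 = -80;  -222 − 80 = -302;  -544 − 302 = -846
-80 − 12 = -92;  -302 − 92 = -394;  -846 − 394 = -1240

-1240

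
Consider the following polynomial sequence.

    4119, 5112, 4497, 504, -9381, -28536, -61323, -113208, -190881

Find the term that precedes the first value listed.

2664

D1: 993, -615, -3993, -9885, -19155, -32787, -51885, -77673
D2: -1608, -3378, -5892, -9270, -13632, -19098, -25788
D3: -1770, -2514, -3378, -4362, -5466, -6690
D4: -744, -864, -984, -1104, -1224
D5: -120, -120, -120, -120
The fifth differences are constant at -120.
Work back: -744 + 120 = -624;  -1770 + 624 = -1146;  -1608 + 1146 = -462;  993 + 462 = 1455;  4119 − 1455 = 2664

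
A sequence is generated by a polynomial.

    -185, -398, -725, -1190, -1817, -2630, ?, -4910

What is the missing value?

-3653

Using the first 6 terms:
D1: -213  -327  -465  -627  -813
D2: -114  -138  -162  -186
D3: -24  -24  -24
Constant third difference = -24.
Extend forward: -186 − 24 = -210;  -813 − 210 = -1023;  -2630 − 1023 = -3653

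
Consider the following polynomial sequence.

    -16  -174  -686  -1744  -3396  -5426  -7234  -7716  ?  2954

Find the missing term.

-5144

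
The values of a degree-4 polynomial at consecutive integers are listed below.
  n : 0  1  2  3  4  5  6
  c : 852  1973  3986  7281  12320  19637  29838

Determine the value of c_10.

114122

First differences: 1121 , 2013 , 3295 , 5039 , 7317 , 10201
Second differences: 892 , 1282 , 1744 , 2278 , 2884
Third differences: 390 , 462 , 534 , 606
Fourth differences: 72 , 72 , 72
Fourth differences constant at 72.
606 + 72 = 678;  2884 + 678 = 3562;  10201 + 3562 = 13763;  29838 + 13763 = 43601
678 + 72 = 750;  3562 + 750 = 4312;  13763 + 4312 = 18075;  43601 + 18075 = 61676
750 + 72 = 822;  4312 + 822 = 5134;  18075 + 5134 = 23209;  61676 + 23209 = 84885
822 + 72 = 894;  5134 + 894 = 6028;  23209 + 6028 = 29237;  84885 + 29237 = 114122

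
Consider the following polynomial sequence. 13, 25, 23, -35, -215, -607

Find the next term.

-1325

12, -2, -58, -180, -392
-14, -56, -122, -212
-42, -66, -90
-24, -24
The fourth differences are constant (-24).
-90 − 24 = -114;  -212 − 114 = -326;  -392 − 326 = -718;  -607 − 718 = -1325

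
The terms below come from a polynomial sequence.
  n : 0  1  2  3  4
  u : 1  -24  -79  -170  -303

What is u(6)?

-719

First differences: -25, -55, -91, -133
Second differences: -30, -36, -42
Third differences: -6, -6
The third differences are constant (-6).
-42 − 6 = -48;  -133 − 48 = -181;  -303 − 181 = -484
-48 − 6 = -54;  -181 − 54 = -235;  -484 − 235 = -719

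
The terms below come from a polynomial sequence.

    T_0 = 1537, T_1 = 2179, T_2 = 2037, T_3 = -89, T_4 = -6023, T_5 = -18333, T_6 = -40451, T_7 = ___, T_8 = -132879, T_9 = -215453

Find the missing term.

-76793

Using the first 7 terms:
First differences: 642, -142, -2126, -5934, -12310, -22118
Second differences: -784, -1984, -3808, -6376, -9808
Third differences: -1200, -1824, -2568, -3432
Fourth differences: -624, -744, -864
Fifth differences: -120, -120
Constant fifth difference = -120.
Extend forward: -864 − 120 = -984;  -3432 − 984 = -4416;  -9808 − 4416 = -14224;  -22118 − 14224 = -36342;  -40451 − 36342 = -76793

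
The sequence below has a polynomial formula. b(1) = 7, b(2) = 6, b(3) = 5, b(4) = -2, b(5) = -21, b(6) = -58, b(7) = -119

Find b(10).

Δ: -1 , -1 , -7 , -19 , -37 , -61
Δ²: 0 , -6 , -12 , -18 , -24
Δ³: -6 , -6 , -6 , -6
The third differences are constant (-6).
-24 − 6 = -30;  -61 − 30 = -91;  -119 − 91 = -210
-30 − 6 = -36;  -91 − 36 = -127;  -210 − 127 = -337
-36 − 6 = -42;  -127 − 42 = -169;  -337 − 169 = -506

-506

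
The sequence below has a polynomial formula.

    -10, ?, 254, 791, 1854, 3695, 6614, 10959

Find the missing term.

39

Using the last 6 terms:
First differences: 537, 1063, 1841, 2919, 4345
Second differences: 526, 778, 1078, 1426
Third differences: 252, 300, 348
Fourth differences: 48, 48
Constant fourth difference = 48.
Extend backward: 252 − 48 = 204;  526 − 204 = 322;  537 − 322 = 215;  254 − 215 = 39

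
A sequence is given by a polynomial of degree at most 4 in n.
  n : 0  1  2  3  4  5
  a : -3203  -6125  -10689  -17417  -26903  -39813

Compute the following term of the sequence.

-56885

D1: -2922, -4564, -6728, -9486, -12910
D2: -1642, -2164, -2758, -3424
D3: -522, -594, -666
D4: -72, -72
Constant fourth difference = -72, so extend:
-666 − 72 = -738;  -3424 − 738 = -4162;  -12910 − 4162 = -17072;  -39813 − 17072 = -56885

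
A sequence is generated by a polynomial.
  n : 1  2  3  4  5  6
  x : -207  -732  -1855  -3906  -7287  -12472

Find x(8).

-30510

D1: -525, -1123, -2051, -3381, -5185
D2: -598, -928, -1330, -1804
D3: -330, -402, -474
D4: -72, -72
Fourth differences constant at -72.
-474 − 72 = -546;  -1804 − 546 = -2350;  -5185 − 2350 = -7535;  -12472 − 7535 = -20007
-546 − 72 = -618;  -2350 − 618 = -2968;  -7535 − 2968 = -10503;  -20007 − 10503 = -30510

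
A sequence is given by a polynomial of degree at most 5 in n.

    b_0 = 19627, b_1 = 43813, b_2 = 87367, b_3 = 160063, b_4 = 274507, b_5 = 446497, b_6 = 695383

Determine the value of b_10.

24186, 43554, 72696, 114444, 171990, 248886
19368, 29142, 41748, 57546, 76896
9774, 12606, 15798, 19350
2832, 3192, 3552
360, 360
Fifth differences constant at 360.
3552 + 360 = 3912;  19350 + 3912 = 23262;  76896 + 23262 = 100158;  248886 + 100158 = 349044;  695383 + 349044 = 1044427
3912 + 360 = 4272;  23262 + 4272 = 27534;  100158 + 27534 = 127692;  349044 + 127692 = 476736;  1044427 + 476736 = 1521163
4272 + 360 = 4632;  27534 + 4632 = 32166;  127692 + 32166 = 159858;  476736 + 159858 = 636594;  1521163 + 636594 = 2157757
4632 + 360 = 4992;  32166 + 4992 = 37158;  159858 + 37158 = 197016;  636594 + 197016 = 833610;  2157757 + 833610 = 2991367

2991367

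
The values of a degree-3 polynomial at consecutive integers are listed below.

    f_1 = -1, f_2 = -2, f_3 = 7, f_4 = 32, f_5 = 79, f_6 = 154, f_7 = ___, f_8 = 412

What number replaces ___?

263

Using the first 6 terms:
Δ: -1, 9, 25, 47, 75
Δ²: 10, 16, 22, 28
Δ³: 6, 6, 6
Constant third difference = 6.
Extend forward: 28 + 6 = 34;  75 + 34 = 109;  154 + 109 = 263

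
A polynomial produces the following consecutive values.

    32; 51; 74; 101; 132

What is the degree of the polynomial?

Δ: 19, 23, 27, 31
Δ²: 4, 4, 4
The second differences are constant, so the polynomial has degree 2.

2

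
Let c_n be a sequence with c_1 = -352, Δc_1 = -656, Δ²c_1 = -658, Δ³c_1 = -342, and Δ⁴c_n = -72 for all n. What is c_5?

-8364

Build the table forward from the leading diagonal:
Fourth differences: -72, -72, -72, -72, -72
Third differences: -342, -414, -486, -558, -630
Second differences: -658, -1000, -1414, -1900, -2458
First differences: -656, -1314, -2314, -3728, -5628
c: -352, -1008, -2322, -4636, -8364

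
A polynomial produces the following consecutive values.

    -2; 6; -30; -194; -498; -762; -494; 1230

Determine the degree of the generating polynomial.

5

Δ: 8, -36, -164, -304, -264, 268, 1724
Δ²: -44, -128, -140, 40, 532, 1456
Δ³: -84, -12, 180, 492, 924
Δ⁴: 72, 192, 312, 432
Δ⁵: 120, 120, 120
The fifth differences are constant, so the polynomial has degree 5.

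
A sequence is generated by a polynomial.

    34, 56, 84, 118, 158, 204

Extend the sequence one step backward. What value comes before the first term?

First differences: 22  28  34  40  46
Second differences: 6  6  6  6
The second differences are constant at 6.
Work back: 22 − 6 = 16;  34 − 16 = 18

18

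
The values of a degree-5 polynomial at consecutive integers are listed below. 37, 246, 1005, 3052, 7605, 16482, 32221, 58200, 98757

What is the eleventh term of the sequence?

Δ: 209  759  2047  4553  8877  15739  25979  40557
Δ²: 550  1288  2506  4324  6862  10240  14578
Δ³: 738  1218  1818  2538  3378  4338
Δ⁴: 480  600  720  840  960
Δ⁵: 120  120  120  120
Constant fifth difference = 120, so extend:
960 + 120 = 1080;  4338 + 1080 = 5418;  14578 + 5418 = 19996;  40557 + 19996 = 60553;  98757 + 60553 = 159310
1080 + 120 = 1200;  5418 + 1200 = 6618;  19996 + 6618 = 26614;  60553 + 26614 = 87167;  159310 + 87167 = 246477

246477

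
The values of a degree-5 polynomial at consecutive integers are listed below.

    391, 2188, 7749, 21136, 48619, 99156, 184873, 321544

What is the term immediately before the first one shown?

24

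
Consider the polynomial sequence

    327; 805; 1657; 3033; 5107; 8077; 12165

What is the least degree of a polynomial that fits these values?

Δ: 478, 852, 1376, 2074, 2970, 4088
Δ²: 374, 524, 698, 896, 1118
Δ³: 150, 174, 198, 222
Δ⁴: 24, 24, 24
The fourth differences are constant, so the polynomial has degree 4.

4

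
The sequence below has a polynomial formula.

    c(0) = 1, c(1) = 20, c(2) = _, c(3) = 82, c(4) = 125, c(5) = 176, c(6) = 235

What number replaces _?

47

Using the last 4 terms:
First differences: 43, 51, 59
Second differences: 8, 8
Constant second difference = 8.
Extend backward: 43 − 8 = 35;  82 − 35 = 47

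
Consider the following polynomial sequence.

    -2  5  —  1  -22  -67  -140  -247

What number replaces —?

8

Using the last 5 terms:
First differences: -23, -45, -73, -107
Second differences: -22, -28, -34
Third differences: -6, -6
Constant third difference = -6.
Extend backward: -22 + 6 = -16;  -23 + 16 = -7;  1 + 7 = 8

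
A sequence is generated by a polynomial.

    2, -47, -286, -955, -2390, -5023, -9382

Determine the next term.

Δ: -49  -239  -669  -1435  -2633  -4359
Δ²: -190  -430  -766  -1198  -1726
Δ³: -240  -336  -432  -528
Δ⁴: -96  -96  -96
Fourth differences constant at -96.
-528 − 96 = -624;  -1726 − 624 = -2350;  -4359 − 2350 = -6709;  -9382 − 6709 = -16091

-16091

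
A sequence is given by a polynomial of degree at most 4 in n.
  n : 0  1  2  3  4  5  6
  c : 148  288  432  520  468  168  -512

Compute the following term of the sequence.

-1728

First differences: 140, 144, 88, -52, -300, -680
Second differences: 4, -56, -140, -248, -380
Third differences: -60, -84, -108, -132
Fourth differences: -24, -24, -24
The fourth differences are constant (-24).
-132 − 24 = -156;  -380 − 156 = -536;  -680 − 536 = -1216;  -512 − 1216 = -1728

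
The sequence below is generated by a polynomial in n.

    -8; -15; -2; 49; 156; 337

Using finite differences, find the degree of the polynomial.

3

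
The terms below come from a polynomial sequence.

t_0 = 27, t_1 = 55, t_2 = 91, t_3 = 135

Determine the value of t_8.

475

D1: 28, 36, 44
D2: 8, 8
Second differences constant at 8.
44 + 8 = 52;  135 + 52 = 187
52 + 8 = 60;  187 + 60 = 247
60 + 8 = 68;  247 + 68 = 315
68 + 8 = 76;  315 + 76 = 391
76 + 8 = 84;  391 + 84 = 475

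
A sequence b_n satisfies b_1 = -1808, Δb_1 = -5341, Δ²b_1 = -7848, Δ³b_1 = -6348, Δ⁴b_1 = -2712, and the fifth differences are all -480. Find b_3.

-20338

Build the table forward from the leading diagonal:
D5: -480  -480  -480
D4: -2712  -3192  -3672
D3: -6348  -9060  -12252
D2: -7848  -14196  -23256
D1: -5341  -13189  -27385
b: -1808  -7149  -20338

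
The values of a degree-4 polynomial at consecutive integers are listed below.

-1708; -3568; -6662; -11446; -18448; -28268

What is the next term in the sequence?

D1: -1860, -3094, -4784, -7002, -9820
D2: -1234, -1690, -2218, -2818
D3: -456, -528, -600
D4: -72, -72
The fourth differences are constant (-72).
-600 − 72 = -672;  -2818 − 672 = -3490;  -9820 − 3490 = -13310;  -28268 − 13310 = -41578

-41578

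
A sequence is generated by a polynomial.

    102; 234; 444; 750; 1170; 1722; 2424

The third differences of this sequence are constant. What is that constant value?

Δ: 132, 210, 306, 420, 552, 702
Δ²: 78, 96, 114, 132, 150
Δ³: 18, 18, 18, 18

18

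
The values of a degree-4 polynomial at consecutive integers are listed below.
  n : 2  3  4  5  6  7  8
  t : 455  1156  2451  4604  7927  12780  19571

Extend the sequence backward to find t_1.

132

First differences: 701, 1295, 2153, 3323, 4853, 6791
Second differences: 594, 858, 1170, 1530, 1938
Third differences: 264, 312, 360, 408
Fourth differences: 48, 48, 48
The fourth differences are constant at 48.
Work back: 264 − 48 = 216;  594 − 216 = 378;  701 − 378 = 323;  455 − 323 = 132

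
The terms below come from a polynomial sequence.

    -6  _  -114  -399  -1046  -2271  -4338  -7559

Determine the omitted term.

-23

Using the last 6 terms:
-285  -647  -1225  -2067  -3221
-362  -578  -842  -1154
-216  -264  -312
-48  -48
Constant fourth difference = -48.
Extend backward: -216 + 48 = -168;  -362 + 168 = -194;  -285 + 194 = -91;  -114 + 91 = -23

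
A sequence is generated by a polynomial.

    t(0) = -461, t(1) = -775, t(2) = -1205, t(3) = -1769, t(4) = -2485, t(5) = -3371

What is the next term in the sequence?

-4445

Δ: -314 , -430 , -564 , -716 , -886
Δ²: -116 , -134 , -152 , -170
Δ³: -18 , -18 , -18
Constant third difference = -18, so extend:
-170 − 18 = -188;  -886 − 188 = -1074;  -3371 − 1074 = -4445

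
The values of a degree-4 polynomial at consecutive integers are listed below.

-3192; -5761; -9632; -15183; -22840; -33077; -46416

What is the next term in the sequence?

Δ: -2569, -3871, -5551, -7657, -10237, -13339
Δ²: -1302, -1680, -2106, -2580, -3102
Δ³: -378, -426, -474, -522
Δ⁴: -48, -48, -48
The fourth differences are constant (-48).
-522 − 48 = -570;  -3102 − 570 = -3672;  -13339 − 3672 = -17011;  -46416 − 17011 = -63427

-63427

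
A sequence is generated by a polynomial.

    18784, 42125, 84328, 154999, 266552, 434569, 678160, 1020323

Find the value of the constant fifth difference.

360

Δ: 23341, 42203, 70671, 111553, 168017, 243591, 342163
Δ²: 18862, 28468, 40882, 56464, 75574, 98572
Δ³: 9606, 12414, 15582, 19110, 22998
Δ⁴: 2808, 3168, 3528, 3888
Δ⁵: 360, 360, 360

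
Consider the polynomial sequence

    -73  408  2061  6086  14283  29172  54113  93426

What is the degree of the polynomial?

5

D1: 481, 1653, 4025, 8197, 14889, 24941, 39313
D2: 1172, 2372, 4172, 6692, 10052, 14372
D3: 1200, 1800, 2520, 3360, 4320
D4: 600, 720, 840, 960
D5: 120, 120, 120
The fifth differences are constant, so the polynomial has degree 5.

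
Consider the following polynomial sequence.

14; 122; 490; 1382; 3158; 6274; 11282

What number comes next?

18830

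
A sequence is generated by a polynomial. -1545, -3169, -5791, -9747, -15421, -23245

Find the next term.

D1: -1624, -2622, -3956, -5674, -7824
D2: -998, -1334, -1718, -2150
D3: -336, -384, -432
D4: -48, -48
Constant fourth difference = -48, so extend:
-432 − 48 = -480;  -2150 − 480 = -2630;  -7824 − 2630 = -10454;  -23245 − 10454 = -33699

-33699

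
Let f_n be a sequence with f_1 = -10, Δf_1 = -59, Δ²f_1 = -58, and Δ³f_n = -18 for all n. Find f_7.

-1594

Build the table forward from the leading diagonal:
D3: -18  -18  -18  -18  -18  -18  -18
D2: -58  -76  -94  -112  -130  -148  -166
D1: -59  -117  -193  -287  -399  -529  -677
f: -10  -69  -186  -379  -666  -1065  -1594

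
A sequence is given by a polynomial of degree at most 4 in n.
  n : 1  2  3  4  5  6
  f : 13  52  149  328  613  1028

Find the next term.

1597

First differences: 39, 97, 179, 285, 415
Second differences: 58, 82, 106, 130
Third differences: 24, 24, 24
Third differences constant at 24.
130 + 24 = 154;  415 + 154 = 569;  1028 + 569 = 1597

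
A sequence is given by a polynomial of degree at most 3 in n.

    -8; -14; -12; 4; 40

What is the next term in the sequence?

102

D1: -6 , 2 , 16 , 36
D2: 8 , 14 , 20
D3: 6 , 6
Constant third difference = 6, so extend:
20 + 6 = 26;  36 + 26 = 62;  40 + 62 = 102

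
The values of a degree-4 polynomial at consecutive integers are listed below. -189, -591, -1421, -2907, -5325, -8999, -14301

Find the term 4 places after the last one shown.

-60909

-402 , -830 , -1486 , -2418 , -3674 , -5302
-428 , -656 , -932 , -1256 , -1628
-228 , -276 , -324 , -372
-48 , -48 , -48
Fourth differences constant at -48.
-372 − 48 = -420;  -1628 − 420 = -2048;  -5302 − 2048 = -7350;  -14301 − 7350 = -21651
-420 − 48 = -468;  -2048 − 468 = -2516;  -7350 − 2516 = -9866;  -21651 − 9866 = -31517
-468 − 48 = -516;  -2516 − 516 = -3032;  -9866 − 3032 = -12898;  -31517 − 12898 = -44415
-516 − 48 = -564;  -3032 − 564 = -3596;  -12898 − 3596 = -16494;  -44415 − 16494 = -60909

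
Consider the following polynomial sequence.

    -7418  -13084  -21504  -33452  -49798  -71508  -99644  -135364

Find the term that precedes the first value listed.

-3828

First differences: -5666, -8420, -11948, -16346, -21710, -28136, -35720
Second differences: -2754, -3528, -4398, -5364, -6426, -7584
Third differences: -774, -870, -966, -1062, -1158
Fourth differences: -96, -96, -96, -96
The fourth differences are constant at -96.
Work back: -774 + 96 = -678;  -2754 + 678 = -2076;  -5666 + 2076 = -3590;  -7418 + 3590 = -3828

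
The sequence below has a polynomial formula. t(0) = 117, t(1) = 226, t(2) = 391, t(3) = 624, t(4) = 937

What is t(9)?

First differences: 109, 165, 233, 313
Second differences: 56, 68, 80
Third differences: 12, 12
The third differences are constant (12).
80 + 12 = 92;  313 + 92 = 405;  937 + 405 = 1342
92 + 12 = 104;  405 + 104 = 509;  1342 + 509 = 1851
104 + 12 = 116;  509 + 116 = 625;  1851 + 625 = 2476
116 + 12 = 128;  625 + 128 = 753;  2476 + 753 = 3229
128 + 12 = 140;  753 + 140 = 893;  3229 + 893 = 4122

4122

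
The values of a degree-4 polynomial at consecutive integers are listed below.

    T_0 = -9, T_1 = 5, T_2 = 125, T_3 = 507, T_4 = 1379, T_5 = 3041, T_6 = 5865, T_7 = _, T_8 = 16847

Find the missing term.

Using the first 7 terms:
14  120  382  872  1662  2824
106  262  490  790  1162
156  228  300  372
72  72  72
Constant fourth difference = 72.
Extend forward: 372 + 72 = 444;  1162 + 444 = 1606;  2824 + 1606 = 4430;  5865 + 4430 = 10295

10295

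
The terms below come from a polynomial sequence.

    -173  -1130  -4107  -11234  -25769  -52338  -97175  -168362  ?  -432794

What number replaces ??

-276069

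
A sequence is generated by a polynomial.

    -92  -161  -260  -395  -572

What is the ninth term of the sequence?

-1820

-69, -99, -135, -177
-30, -36, -42
-6, -6
Third differences constant at -6.
-42 − 6 = -48;  -177 − 48 = -225;  -572 − 225 = -797
-48 − 6 = -54;  -225 − 54 = -279;  -797 − 279 = -1076
-54 − 6 = -60;  -279 − 60 = -339;  -1076 − 339 = -1415
-60 − 6 = -66;  -339 − 66 = -405;  -1415 − 405 = -1820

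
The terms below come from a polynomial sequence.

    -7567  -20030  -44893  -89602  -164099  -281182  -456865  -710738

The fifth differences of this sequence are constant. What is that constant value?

-360

First differences: -12463, -24863, -44709, -74497, -117083, -175683, -253873
Second differences: -12400, -19846, -29788, -42586, -58600, -78190
Third differences: -7446, -9942, -12798, -16014, -19590
Fourth differences: -2496, -2856, -3216, -3576
Fifth differences: -360, -360, -360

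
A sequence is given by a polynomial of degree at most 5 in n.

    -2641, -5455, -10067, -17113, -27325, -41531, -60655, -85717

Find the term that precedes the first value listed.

-1085

D1: -2814  -4612  -7046  -10212  -14206  -19124  -25062
D2: -1798  -2434  -3166  -3994  -4918  -5938
D3: -636  -732  -828  -924  -1020
D4: -96  -96  -96  -96
The fourth differences are constant at -96.
Work back: -636 + 96 = -540;  -1798 + 540 = -1258;  -2814 + 1258 = -1556;  -2641 + 1556 = -1085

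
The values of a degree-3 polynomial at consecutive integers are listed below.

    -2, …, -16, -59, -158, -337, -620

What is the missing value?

-5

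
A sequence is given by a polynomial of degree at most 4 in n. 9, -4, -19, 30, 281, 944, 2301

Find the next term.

D1: -13  -15  49  251  663  1357
D2: -2  64  202  412  694
D3: 66  138  210  282
D4: 72  72  72
The fourth differences are constant (72).
282 + 72 = 354;  694 + 354 = 1048;  1357 + 1048 = 2405;  2301 + 2405 = 4706

4706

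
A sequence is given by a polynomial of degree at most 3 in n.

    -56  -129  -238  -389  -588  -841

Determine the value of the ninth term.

-1984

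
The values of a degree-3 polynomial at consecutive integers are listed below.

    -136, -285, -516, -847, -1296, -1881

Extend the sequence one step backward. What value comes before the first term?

First differences: -149, -231, -331, -449, -585
Second differences: -82, -100, -118, -136
Third differences: -18, -18, -18
The third differences are constant at -18.
Work back: -82 + 18 = -64;  -149 + 64 = -85;  -136 + 85 = -51

-51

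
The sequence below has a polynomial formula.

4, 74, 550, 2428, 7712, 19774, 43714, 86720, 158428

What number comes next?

First differences: 70  476  1878  5284  12062  23940  43006  71708
Second differences: 406  1402  3406  6778  11878  19066  28702
Third differences: 996  2004  3372  5100  7188  9636
Fourth differences: 1008  1368  1728  2088  2448
Fifth differences: 360  360  360  360
Constant fifth difference = 360, so extend:
2448 + 360 = 2808;  9636 + 2808 = 12444;  28702 + 12444 = 41146;  71708 + 41146 = 112854;  158428 + 112854 = 271282

271282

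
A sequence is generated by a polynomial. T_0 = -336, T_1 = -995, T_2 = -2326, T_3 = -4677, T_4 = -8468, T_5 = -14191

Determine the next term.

-659, -1331, -2351, -3791, -5723
-672, -1020, -1440, -1932
-348, -420, -492
-72, -72
Constant fourth difference = -72, so extend:
-492 − 72 = -564;  -1932 − 564 = -2496;  -5723 − 2496 = -8219;  -14191 − 8219 = -22410

-22410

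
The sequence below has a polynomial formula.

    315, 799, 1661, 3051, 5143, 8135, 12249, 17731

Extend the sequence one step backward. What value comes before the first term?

83

484, 862, 1390, 2092, 2992, 4114, 5482
378, 528, 702, 900, 1122, 1368
150, 174, 198, 222, 246
24, 24, 24, 24
The fourth differences are constant at 24.
Work back: 150 − 24 = 126;  378 − 126 = 252;  484 − 252 = 232;  315 − 232 = 83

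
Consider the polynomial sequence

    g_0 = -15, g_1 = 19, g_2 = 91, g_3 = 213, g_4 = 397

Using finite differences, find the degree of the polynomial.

D1: 34, 72, 122, 184
D2: 38, 50, 62
D3: 12, 12
The third differences are constant, so the polynomial has degree 3.

3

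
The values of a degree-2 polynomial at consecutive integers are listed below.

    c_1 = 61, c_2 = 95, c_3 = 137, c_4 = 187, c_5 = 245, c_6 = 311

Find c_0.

D1: 34  42  50  58  66
D2: 8  8  8  8
The second differences are constant at 8.
Work back: 34 − 8 = 26;  61 − 26 = 35

35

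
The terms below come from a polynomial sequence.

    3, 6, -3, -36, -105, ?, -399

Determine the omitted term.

Using the first 5 terms:
First differences: 3  -9  -33  -69
Second differences: -12  -24  -36
Third differences: -12  -12
Constant third difference = -12.
Extend forward: -36 − 12 = -48;  -69 − 48 = -117;  -105 − 117 = -222

-222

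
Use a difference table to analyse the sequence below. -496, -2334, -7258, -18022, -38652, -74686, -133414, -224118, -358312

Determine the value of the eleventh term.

First differences: -1838, -4924, -10764, -20630, -36034, -58728, -90704, -134194
Second differences: -3086, -5840, -9866, -15404, -22694, -31976, -43490
Third differences: -2754, -4026, -5538, -7290, -9282, -11514
Fourth differences: -1272, -1512, -1752, -1992, -2232
Fifth differences: -240, -240, -240, -240
Fifth differences constant at -240.
-2232 − 240 = -2472;  -11514 − 2472 = -13986;  -43490 − 13986 = -57476;  -134194 − 57476 = -191670;  -358312 − 191670 = -549982
-2472 − 240 = -2712;  -13986 − 2712 = -16698;  -57476 − 16698 = -74174;  -191670 − 74174 = -265844;  -549982 − 265844 = -815826

-815826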